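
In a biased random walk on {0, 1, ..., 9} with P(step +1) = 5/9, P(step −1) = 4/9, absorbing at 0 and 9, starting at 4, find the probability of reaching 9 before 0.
P(hit 9 before 0) = (1 − (4/5)^4) / (1 − (4/5)^9) = 1153125/1690981

Let u_k denote P(reach 9 before 0 | start at k). Boundary: u_0 = 0, u_9 = 1. Recurrence: u_k = 5/9·u_{k+1} + 4/9·u_{k-1} for 1 ≤ k ≤ 8. Try u_k = A + B·r^k with r = q/p = (4/9)/(5/9) = 4/5. Substitution satisfies the recurrence; boundary conditions give:
  u_k = (1 − r^k) / (1 − r^N) = (1 − (4/5)^4) / (1 − (4/5)^9) = 1153125/1690981.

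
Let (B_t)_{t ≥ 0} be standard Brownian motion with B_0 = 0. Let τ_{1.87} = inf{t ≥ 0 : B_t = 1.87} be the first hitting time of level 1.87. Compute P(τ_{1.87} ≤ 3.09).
P(τ_{1.87} ≤ 3.09) = 2(1 − Φ(1.87/√3.09)) = 2(1 − Φ(1.0638)) ≈ 0.2874

By the reflection principle for standard BM, P(τ_b ≤ t) = 2 · P(B_t ≥ b). Since B_t ~ N(0, t), P(B_t ≥ 1.87) = 1 − Φ(1.87/√t) = 1 − Φ(1.87/√3.09) = 1 − Φ(1.0638) ≈ 0.14371. Doubling: P(τ_{1.87} ≤ 3.09) ≈ 2 · 0.14371 = 0.28742 ≈ 0.2874.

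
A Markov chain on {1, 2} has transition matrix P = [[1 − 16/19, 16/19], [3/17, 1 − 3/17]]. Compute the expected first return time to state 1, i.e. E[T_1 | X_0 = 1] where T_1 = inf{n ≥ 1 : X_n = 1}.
E[T_1 | X_0 = 1] = 1/π_1 = 329/57

For an irreducible recurrent Markov chain with stationary distribution π, E[T_i | X_0 = i] = 1/π_i (Kac's formula). Here π_1 = (3/17)/(16/19 + 3/17) = (3/17)/(329/323) = 57/329, so E[T_1 | X_0 = 1] = 1/π_1 = (16/19 + 3/17)/(3/17) = (329/323)/(3/17) = 329/57.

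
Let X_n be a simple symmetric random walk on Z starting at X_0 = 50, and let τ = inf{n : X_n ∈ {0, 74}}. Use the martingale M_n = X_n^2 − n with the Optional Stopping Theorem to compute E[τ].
E[τ] = 1200

M_n = X_n^2 − n is a martingale (since E[X_{n+1}^2 | F_n] = X_n^2 + 1). By OST (τ has finite mean in a bounded region), E[M_τ] = E[M_0] = X_0^2 − 0 = 50^2 = 2500. Also E[M_τ] = E[X_τ^2] − E[τ]. The walk exits at 0 or 74, with P(hit 74 first) = 50/74, so E[X_τ^2] = 74^2 · 50/74 + 0 = 3700. Thus E[τ] = E[X_τ^2] − E[M_τ] = 3700 − 2500 = 1200 = 50(74 − 50) = 1200.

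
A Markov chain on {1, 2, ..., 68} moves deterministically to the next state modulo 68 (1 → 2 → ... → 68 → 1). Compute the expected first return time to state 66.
E[T_66 | X_0 = 66] = 68

The chain cycles deterministically, so starting at state 66 it returns in exactly 68 steps. Equivalently, the stationary distribution is uniform π_j = 1/68 for every state j, so by Kac's formula E[T_66] = 1/π_66 = 68.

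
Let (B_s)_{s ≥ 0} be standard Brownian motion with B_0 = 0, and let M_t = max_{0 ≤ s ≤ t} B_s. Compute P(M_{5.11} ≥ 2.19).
P(M_{5.11} ≥ 2.19) = 2·P(B_{5.11} ≥ 2.19) = 2(1 − Φ(2.19/√5.11)) ≈ 0.3326

By the reflection principle for Brownian motion, P(M_t ≥ a) = 2 · P(B_t ≥ a) for a ≥ 0. Since B_t ~ N(0, t), P(B_t ≥ 2.19) = 1 − Φ(2.19/√t) = 1 − Φ(2.19/√5.11) = 1 − Φ(0.9688). So
  P(M_{5.11} ≥ 2.19) = 2(1 − Φ(0.9688)) ≈ 0.3326.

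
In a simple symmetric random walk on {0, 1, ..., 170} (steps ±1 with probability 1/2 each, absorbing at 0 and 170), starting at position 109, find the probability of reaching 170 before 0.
P(hit 170 before 0) = 109/170

Let u_k = P(hit 170 before 0 | start at k). Then u_0 = 0, u_170 = 1, and u_k = u_{k-1}/2 + u_{k+1}/2 for 1 ≤ k ≤ 169. This harmonic recurrence is solved by u_k = k/170, giving u_109 = 109/170.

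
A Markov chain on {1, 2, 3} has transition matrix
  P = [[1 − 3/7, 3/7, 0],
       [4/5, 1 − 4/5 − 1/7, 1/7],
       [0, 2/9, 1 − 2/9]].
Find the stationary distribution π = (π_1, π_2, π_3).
π = (392/737, 210/737, 135/737)

This is a birth-death chain on three states, which satisfies detailed balance: π_1 · P_{12} = π_2 · P_{21} and π_2 · P_{23} = π_3 · P_{32}.
From π_1 · 3/7 = π_2 · 4/5: π_2/π_1 = (3/7)/(4/5) = 15/28.
From π_2 · 1/7 = π_3 · 2/9: π_3/π_2 = (1/7)/(2/9) = 9/14.
Take π_1 proportional to 1; then unnormalized π = (1, 15/28, 135/392). Normalize by dividing by the sum 737/392:
  π = (392/737, 210/737, 135/737).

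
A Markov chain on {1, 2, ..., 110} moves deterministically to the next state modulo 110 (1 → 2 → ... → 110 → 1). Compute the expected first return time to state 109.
E[T_109 | X_0 = 109] = 110

The chain cycles deterministically, so starting at state 109 it returns in exactly 110 steps. Equivalently, the stationary distribution is uniform π_j = 1/110 for every state j, so by Kac's formula E[T_109] = 1/π_109 = 110.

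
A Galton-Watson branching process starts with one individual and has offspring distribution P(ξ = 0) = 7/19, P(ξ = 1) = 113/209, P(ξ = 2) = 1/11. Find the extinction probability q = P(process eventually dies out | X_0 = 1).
q = 1

Mean offspring μ = 0·7/19 + 1·113/209 + 2·1/11 = 151/209 ≤ 1. For μ ≤ 1 with offspring not concentrated at 1, the Galton-Watson process goes extinct almost surely, so q = 1.
(Algebraic check: The pgf is f(s) = 7/19 + 113/209·s + 1/11·s². The extinction probability q is the smallest fixed point of f in [0, 1]. Setting s = f(s):
  1/11·s² + (113/209 − 1)·s + 7/19 = 0
  1/11·s² − (7/19 + 1/11)·s + 7/19 = 0
which factors as (s − 1)·(1/11·s − 7/19) = 0, giving roots s = 1 and s = (7/19)/(1/11) = 77/19. Since 77/19 ≥ 1, the smallest root in [0, 1] is s = 1.)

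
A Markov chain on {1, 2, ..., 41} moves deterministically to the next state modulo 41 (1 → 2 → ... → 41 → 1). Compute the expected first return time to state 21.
E[T_21 | X_0 = 21] = 41

The chain cycles deterministically, so starting at state 21 it returns in exactly 41 steps. Equivalently, the stationary distribution is uniform π_j = 1/41 for every state j, so by Kac's formula E[T_21] = 1/π_21 = 41.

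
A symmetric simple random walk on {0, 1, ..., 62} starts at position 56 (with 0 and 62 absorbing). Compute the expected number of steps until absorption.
E[τ | X_0 = 56] = 336

Let v_k = E[τ | X_0 = k]. Boundary: v_0 = v_62 = 0. Recurrence: v_k = 1 + (v_{k-1} + v_{k+1})/2 for 1 ≤ k ≤ 61. The particular solution to v_k − (v_{k-1} + v_{k+1})/2 = 1 is v_k = −k^2. Adding homogeneous solution A + B k and matching boundaries gives v_k = k (62 − k). Substituting k = 56: v_56 = 56 · 6 = 336.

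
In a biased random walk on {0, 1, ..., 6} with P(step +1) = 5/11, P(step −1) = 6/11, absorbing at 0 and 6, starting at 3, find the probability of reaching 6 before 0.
P(hit 6 before 0) = (1 − (6/5)^3) / (1 − (6/5)^6) = 125/341

Let u_k denote P(reach 6 before 0 | start at k). Boundary: u_0 = 0, u_6 = 1. Recurrence: u_k = 5/11·u_{k+1} + 6/11·u_{k-1} for 1 ≤ k ≤ 5. Try u_k = A + B·r^k with r = q/p = (6/11)/(5/11) = 6/5. Substitution satisfies the recurrence; boundary conditions give:
  u_k = (1 − r^k) / (1 − r^N) = (1 − (6/5)^3) / (1 − (6/5)^6) = 125/341.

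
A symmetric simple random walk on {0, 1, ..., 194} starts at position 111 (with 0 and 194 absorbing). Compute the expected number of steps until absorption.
E[τ | X_0 = 111] = 9213

Let v_k = E[τ | X_0 = k]. Boundary: v_0 = v_194 = 0. Recurrence: v_k = 1 + (v_{k-1} + v_{k+1})/2 for 1 ≤ k ≤ 193. The particular solution to v_k − (v_{k-1} + v_{k+1})/2 = 1 is v_k = −k^2. Adding homogeneous solution A + B k and matching boundaries gives v_k = k (194 − k). Substituting k = 111: v_111 = 111 · 83 = 9213.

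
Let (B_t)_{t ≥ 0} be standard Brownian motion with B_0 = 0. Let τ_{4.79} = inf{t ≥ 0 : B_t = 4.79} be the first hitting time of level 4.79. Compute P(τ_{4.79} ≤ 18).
P(τ_{4.79} ≤ 18) = 2(1 − Φ(4.79/√18)) = 2(1 − Φ(1.1290)) ≈ 0.2589

By the reflection principle for standard BM, P(τ_b ≤ t) = 2 · P(B_t ≥ b). Since B_t ~ N(0, t), P(B_t ≥ 4.79) = 1 − Φ(4.79/√t) = 1 − Φ(4.79/√18) = 1 − Φ(1.1290) ≈ 0.12945. Doubling: P(τ_{4.79} ≤ 18) ≈ 2 · 0.12945 = 0.25890 ≈ 0.2589.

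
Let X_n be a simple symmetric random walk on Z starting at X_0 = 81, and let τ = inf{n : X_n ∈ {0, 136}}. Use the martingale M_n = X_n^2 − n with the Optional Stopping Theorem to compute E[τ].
E[τ] = 4455

M_n = X_n^2 − n is a martingale (since E[X_{n+1}^2 | F_n] = X_n^2 + 1). By OST (τ has finite mean in a bounded region), E[M_τ] = E[M_0] = X_0^2 − 0 = 81^2 = 6561. Also E[M_τ] = E[X_τ^2] − E[τ]. The walk exits at 0 or 136, with P(hit 136 first) = 81/136, so E[X_τ^2] = 136^2 · 81/136 + 0 = 11016. Thus E[τ] = E[X_τ^2] − E[M_τ] = 11016 − 6561 = 4455 = 81(136 − 81) = 4455.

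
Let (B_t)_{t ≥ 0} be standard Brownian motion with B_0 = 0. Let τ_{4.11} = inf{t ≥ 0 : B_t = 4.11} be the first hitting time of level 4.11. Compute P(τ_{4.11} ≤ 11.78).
P(τ_{4.11} ≤ 11.78) = 2(1 − Φ(4.11/√11.78)) = 2(1 − Φ(1.1975)) ≈ 0.2311

By the reflection principle for standard BM, P(τ_b ≤ t) = 2 · P(B_t ≥ b). Since B_t ~ N(0, t), P(B_t ≥ 4.11) = 1 − Φ(4.11/√t) = 1 − Φ(4.11/√11.78) = 1 − Φ(1.1975) ≈ 0.11556. Doubling: P(τ_{4.11} ≤ 11.78) ≈ 2 · 0.11556 = 0.23112 ≈ 0.2311.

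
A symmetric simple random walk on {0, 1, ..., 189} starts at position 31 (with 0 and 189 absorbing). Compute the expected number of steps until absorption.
E[τ | X_0 = 31] = 4898

Let v_k = E[τ | X_0 = k]. Boundary: v_0 = v_189 = 0. Recurrence: v_k = 1 + (v_{k-1} + v_{k+1})/2 for 1 ≤ k ≤ 188. The particular solution to v_k − (v_{k-1} + v_{k+1})/2 = 1 is v_k = −k^2. Adding homogeneous solution A + B k and matching boundaries gives v_k = k (189 − k). Substituting k = 31: v_31 = 31 · 158 = 4898.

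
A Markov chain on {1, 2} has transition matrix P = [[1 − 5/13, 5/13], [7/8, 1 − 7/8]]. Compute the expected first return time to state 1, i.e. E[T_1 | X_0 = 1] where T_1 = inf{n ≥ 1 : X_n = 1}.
E[T_1 | X_0 = 1] = 1/π_1 = 131/91

For an irreducible recurrent Markov chain with stationary distribution π, E[T_i | X_0 = i] = 1/π_i (Kac's formula). Here π_1 = (7/8)/(5/13 + 7/8) = (7/8)/(131/104) = 91/131, so E[T_1 | X_0 = 1] = 1/π_1 = (5/13 + 7/8)/(7/8) = (131/104)/(7/8) = 131/91.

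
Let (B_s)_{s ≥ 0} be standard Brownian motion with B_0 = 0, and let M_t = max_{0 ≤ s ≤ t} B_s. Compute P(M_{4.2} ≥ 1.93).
P(M_{4.2} ≥ 1.93) = 2·P(B_{4.2} ≥ 1.93) = 2(1 − Φ(1.93/√4.2)) ≈ 0.3463

By the reflection principle for Brownian motion, P(M_t ≥ a) = 2 · P(B_t ≥ a) for a ≥ 0. Since B_t ~ N(0, t), P(B_t ≥ 1.93) = 1 − Φ(1.93/√t) = 1 − Φ(1.93/√4.2) = 1 − Φ(0.9417). So
  P(M_{4.2} ≥ 1.93) = 2(1 − Φ(0.9417)) ≈ 0.3463.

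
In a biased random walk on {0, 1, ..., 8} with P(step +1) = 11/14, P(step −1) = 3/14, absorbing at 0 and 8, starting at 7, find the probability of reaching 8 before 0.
P(hit 8 before 0) = (1 − (3/11)^7) / (1 − (3/11)^8) = 26791853/26794040

Let u_k denote P(reach 8 before 0 | start at k). Boundary: u_0 = 0, u_8 = 1. Recurrence: u_k = 11/14·u_{k+1} + 3/14·u_{k-1} for 1 ≤ k ≤ 7. Try u_k = A + B·r^k with r = q/p = (3/14)/(11/14) = 3/11. Substitution satisfies the recurrence; boundary conditions give:
  u_k = (1 − r^k) / (1 − r^N) = (1 − (3/11)^7) / (1 − (3/11)^8) = 26791853/26794040.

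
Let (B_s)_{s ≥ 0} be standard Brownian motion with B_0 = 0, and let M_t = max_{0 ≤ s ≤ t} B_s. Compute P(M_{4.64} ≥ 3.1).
P(M_{4.64} ≥ 3.1) = 2·P(B_{4.64} ≥ 3.1) = 2(1 − Φ(3.1/√4.64)) ≈ 0.1501

By the reflection principle for Brownian motion, P(M_t ≥ a) = 2 · P(B_t ≥ a) for a ≥ 0. Since B_t ~ N(0, t), P(B_t ≥ 3.1) = 1 − Φ(3.1/√t) = 1 − Φ(3.1/√4.64) = 1 − Φ(1.4391). So
  P(M_{4.64} ≥ 3.1) = 2(1 − Φ(1.4391)) ≈ 0.1501.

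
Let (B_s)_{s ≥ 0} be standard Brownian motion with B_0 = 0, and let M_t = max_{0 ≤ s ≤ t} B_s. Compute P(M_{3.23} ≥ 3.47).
P(M_{3.23} ≥ 3.47) = 2·P(B_{3.23} ≥ 3.47) = 2(1 − Φ(3.47/√3.23)) ≈ 0.0535

By the reflection principle for Brownian motion, P(M_t ≥ a) = 2 · P(B_t ≥ a) for a ≥ 0. Since B_t ~ N(0, t), P(B_t ≥ 3.47) = 1 − Φ(3.47/√t) = 1 − Φ(3.47/√3.23) = 1 − Φ(1.9308). So
  P(M_{3.23} ≥ 3.47) = 2(1 − Φ(1.9308)) ≈ 0.0535.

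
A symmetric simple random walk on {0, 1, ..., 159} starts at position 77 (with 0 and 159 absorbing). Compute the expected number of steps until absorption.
E[τ | X_0 = 77] = 6314

Let v_k = E[τ | X_0 = k]. Boundary: v_0 = v_159 = 0. Recurrence: v_k = 1 + (v_{k-1} + v_{k+1})/2 for 1 ≤ k ≤ 158. The particular solution to v_k − (v_{k-1} + v_{k+1})/2 = 1 is v_k = −k^2. Adding homogeneous solution A + B k and matching boundaries gives v_k = k (159 − k). Substituting k = 77: v_77 = 77 · 82 = 6314.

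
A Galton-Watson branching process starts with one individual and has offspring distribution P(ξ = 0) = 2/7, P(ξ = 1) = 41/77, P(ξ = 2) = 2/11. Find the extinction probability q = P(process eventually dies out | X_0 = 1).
q = 1

Mean offspring μ = 0·2/7 + 1·41/77 + 2·2/11 = 69/77 ≤ 1. For μ ≤ 1 with offspring not concentrated at 1, the Galton-Watson process goes extinct almost surely, so q = 1.
(Algebraic check: The pgf is f(s) = 2/7 + 41/77·s + 2/11·s². The extinction probability q is the smallest fixed point of f in [0, 1]. Setting s = f(s):
  2/11·s² + (41/77 − 1)·s + 2/7 = 0
  2/11·s² − (2/7 + 2/11)·s + 2/7 = 0
which factors as (s − 1)·(2/11·s − 2/7) = 0, giving roots s = 1 and s = (2/7)/(2/11) = 11/7. Since 11/7 ≥ 1, the smallest root in [0, 1] is s = 1.)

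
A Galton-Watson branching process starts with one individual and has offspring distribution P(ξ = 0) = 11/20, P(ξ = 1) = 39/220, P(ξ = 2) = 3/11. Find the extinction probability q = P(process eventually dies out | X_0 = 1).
q = 1

Mean offspring μ = 0·11/20 + 1·39/220 + 2·3/11 = 159/220 ≤ 1. For μ ≤ 1 with offspring not concentrated at 1, the Galton-Watson process goes extinct almost surely, so q = 1.
(Algebraic check: The pgf is f(s) = 11/20 + 39/220·s + 3/11·s². The extinction probability q is the smallest fixed point of f in [0, 1]. Setting s = f(s):
  3/11·s² + (39/220 − 1)·s + 11/20 = 0
  3/11·s² − (11/20 + 3/11)·s + 11/20 = 0
which factors as (s − 1)·(3/11·s − 11/20) = 0, giving roots s = 1 and s = (11/20)/(3/11) = 121/60. Since 121/60 ≥ 1, the smallest root in [0, 1] is s = 1.)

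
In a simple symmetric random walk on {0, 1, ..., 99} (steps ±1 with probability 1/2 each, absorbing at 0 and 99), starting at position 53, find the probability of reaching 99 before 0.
P(hit 99 before 0) = 53/99

Let u_k = P(hit 99 before 0 | start at k). Then u_0 = 0, u_99 = 1, and u_k = u_{k-1}/2 + u_{k+1}/2 for 1 ≤ k ≤ 98. This harmonic recurrence is solved by u_k = k/99, giving u_53 = 53/99.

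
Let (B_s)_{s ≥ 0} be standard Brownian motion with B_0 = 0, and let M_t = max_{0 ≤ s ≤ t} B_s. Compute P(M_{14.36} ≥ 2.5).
P(M_{14.36} ≥ 2.5) = 2·P(B_{14.36} ≥ 2.5) = 2(1 − Φ(2.5/√14.36)) ≈ 0.5094

By the reflection principle for Brownian motion, P(M_t ≥ a) = 2 · P(B_t ≥ a) for a ≥ 0. Since B_t ~ N(0, t), P(B_t ≥ 2.5) = 1 − Φ(2.5/√t) = 1 − Φ(2.5/√14.36) = 1 − Φ(0.6597). So
  P(M_{14.36} ≥ 2.5) = 2(1 − Φ(0.6597)) ≈ 0.5094.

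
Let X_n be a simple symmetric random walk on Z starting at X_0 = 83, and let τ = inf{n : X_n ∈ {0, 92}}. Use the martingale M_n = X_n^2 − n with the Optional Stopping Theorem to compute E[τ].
E[τ] = 747

M_n = X_n^2 − n is a martingale (since E[X_{n+1}^2 | F_n] = X_n^2 + 1). By OST (τ has finite mean in a bounded region), E[M_τ] = E[M_0] = X_0^2 − 0 = 83^2 = 6889. Also E[M_τ] = E[X_τ^2] − E[τ]. The walk exits at 0 or 92, with P(hit 92 first) = 83/92, so E[X_τ^2] = 92^2 · 83/92 + 0 = 7636. Thus E[τ] = E[X_τ^2] − E[M_τ] = 7636 − 6889 = 747 = 83(92 − 83) = 747.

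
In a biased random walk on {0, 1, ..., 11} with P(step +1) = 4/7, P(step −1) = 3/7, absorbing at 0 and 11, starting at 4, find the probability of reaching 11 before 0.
P(hit 11 before 0) = (1 − (3/4)^4) / (1 − (3/4)^11) = 2867200/4017157

Let u_k denote P(reach 11 before 0 | start at k). Boundary: u_0 = 0, u_11 = 1. Recurrence: u_k = 4/7·u_{k+1} + 3/7·u_{k-1} for 1 ≤ k ≤ 10. Try u_k = A + B·r^k with r = q/p = (3/7)/(4/7) = 3/4. Substitution satisfies the recurrence; boundary conditions give:
  u_k = (1 − r^k) / (1 − r^N) = (1 − (3/4)^4) / (1 − (3/4)^11) = 2867200/4017157.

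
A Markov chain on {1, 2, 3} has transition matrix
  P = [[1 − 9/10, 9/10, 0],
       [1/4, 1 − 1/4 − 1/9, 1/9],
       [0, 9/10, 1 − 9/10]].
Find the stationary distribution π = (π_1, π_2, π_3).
π = (45/227, 162/227, 20/227)

This is a birth-death chain on three states, which satisfies detailed balance: π_1 · P_{12} = π_2 · P_{21} and π_2 · P_{23} = π_3 · P_{32}.
From π_1 · 9/10 = π_2 · 1/4: π_2/π_1 = (9/10)/(1/4) = 18/5.
From π_2 · 1/9 = π_3 · 9/10: π_3/π_2 = (1/9)/(9/10) = 10/81.
Take π_1 proportional to 1; then unnormalized π = (1, 18/5, 4/9). Normalize by dividing by the sum 227/45:
  π = (45/227, 162/227, 20/227).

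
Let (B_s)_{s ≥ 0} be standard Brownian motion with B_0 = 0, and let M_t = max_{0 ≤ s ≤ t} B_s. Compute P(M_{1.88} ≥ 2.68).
P(M_{1.88} ≥ 2.68) = 2·P(B_{1.88} ≥ 2.68) = 2(1 − Φ(2.68/√1.88)) ≈ 0.0506

By the reflection principle for Brownian motion, P(M_t ≥ a) = 2 · P(B_t ≥ a) for a ≥ 0. Since B_t ~ N(0, t), P(B_t ≥ 2.68) = 1 − Φ(2.68/√t) = 1 − Φ(2.68/√1.88) = 1 − Φ(1.9546). So
  P(M_{1.88} ≥ 2.68) = 2(1 − Φ(1.9546)) ≈ 0.0506.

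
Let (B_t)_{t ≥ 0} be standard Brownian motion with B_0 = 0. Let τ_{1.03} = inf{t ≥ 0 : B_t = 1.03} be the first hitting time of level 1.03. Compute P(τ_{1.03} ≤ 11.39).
P(τ_{1.03} ≤ 11.39) = 2(1 − Φ(1.03/√11.39)) = 2(1 − Φ(0.3052)) ≈ 0.7602

By the reflection principle for standard BM, P(τ_b ≤ t) = 2 · P(B_t ≥ b). Since B_t ~ N(0, t), P(B_t ≥ 1.03) = 1 − Φ(1.03/√t) = 1 − Φ(1.03/√11.39) = 1 − Φ(0.3052) ≈ 0.38011. Doubling: P(τ_{1.03} ≤ 11.39) ≈ 2 · 0.38011 = 0.76022 ≈ 0.7602.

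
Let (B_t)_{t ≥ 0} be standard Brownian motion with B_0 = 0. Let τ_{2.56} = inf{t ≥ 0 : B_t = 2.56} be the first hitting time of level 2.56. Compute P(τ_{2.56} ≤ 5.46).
P(τ_{2.56} ≤ 5.46) = 2(1 − Φ(2.56/√5.46)) = 2(1 − Φ(1.0956)) ≈ 0.2733

By the reflection principle for standard BM, P(τ_b ≤ t) = 2 · P(B_t ≥ b). Since B_t ~ N(0, t), P(B_t ≥ 2.56) = 1 − Φ(2.56/√t) = 1 − Φ(2.56/√5.46) = 1 − Φ(1.0956) ≈ 0.13663. Doubling: P(τ_{2.56} ≤ 5.46) ≈ 2 · 0.13663 = 0.27326 ≈ 0.2733.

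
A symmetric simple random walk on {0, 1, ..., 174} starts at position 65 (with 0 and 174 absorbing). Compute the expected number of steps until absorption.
E[τ | X_0 = 65] = 7085

Let v_k = E[τ | X_0 = k]. Boundary: v_0 = v_174 = 0. Recurrence: v_k = 1 + (v_{k-1} + v_{k+1})/2 for 1 ≤ k ≤ 173. The particular solution to v_k − (v_{k-1} + v_{k+1})/2 = 1 is v_k = −k^2. Adding homogeneous solution A + B k and matching boundaries gives v_k = k (174 − k). Substituting k = 65: v_65 = 65 · 109 = 7085.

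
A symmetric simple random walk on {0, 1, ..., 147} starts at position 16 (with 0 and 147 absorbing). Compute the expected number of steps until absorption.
E[τ | X_0 = 16] = 2096

Let v_k = E[τ | X_0 = k]. Boundary: v_0 = v_147 = 0. Recurrence: v_k = 1 + (v_{k-1} + v_{k+1})/2 for 1 ≤ k ≤ 146. The particular solution to v_k − (v_{k-1} + v_{k+1})/2 = 1 is v_k = −k^2. Adding homogeneous solution A + B k and matching boundaries gives v_k = k (147 − k). Substituting k = 16: v_16 = 16 · 131 = 2096.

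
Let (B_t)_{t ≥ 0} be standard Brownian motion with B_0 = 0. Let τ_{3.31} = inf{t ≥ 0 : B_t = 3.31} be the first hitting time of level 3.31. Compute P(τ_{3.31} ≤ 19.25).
P(τ_{3.31} ≤ 19.25) = 2(1 − Φ(3.31/√19.25)) = 2(1 − Φ(0.7544)) ≈ 0.4506

By the reflection principle for standard BM, P(τ_b ≤ t) = 2 · P(B_t ≥ b). Since B_t ~ N(0, t), P(B_t ≥ 3.31) = 1 − Φ(3.31/√t) = 1 − Φ(3.31/√19.25) = 1 − Φ(0.7544) ≈ 0.22530. Doubling: P(τ_{3.31} ≤ 19.25) ≈ 2 · 0.22530 = 0.45060 ≈ 0.4506.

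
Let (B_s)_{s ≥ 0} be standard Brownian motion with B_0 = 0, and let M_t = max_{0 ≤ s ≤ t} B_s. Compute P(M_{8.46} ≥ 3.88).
P(M_{8.46} ≥ 3.88) = 2·P(B_{8.46} ≥ 3.88) = 2(1 − Φ(3.88/√8.46)) ≈ 0.1822

By the reflection principle for Brownian motion, P(M_t ≥ a) = 2 · P(B_t ≥ a) for a ≥ 0. Since B_t ~ N(0, t), P(B_t ≥ 3.88) = 1 − Φ(3.88/√t) = 1 − Φ(3.88/√8.46) = 1 − Φ(1.3340). So
  P(M_{8.46} ≥ 3.88) = 2(1 − Φ(1.3340)) ≈ 0.1822.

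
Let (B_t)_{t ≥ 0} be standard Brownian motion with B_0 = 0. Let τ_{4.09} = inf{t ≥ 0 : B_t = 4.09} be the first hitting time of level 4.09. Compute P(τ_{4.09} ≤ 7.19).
P(τ_{4.09} ≤ 7.19) = 2(1 − Φ(4.09/√7.19)) = 2(1 − Φ(1.5253)) ≈ 0.1272

By the reflection principle for standard BM, P(τ_b ≤ t) = 2 · P(B_t ≥ b). Since B_t ~ N(0, t), P(B_t ≥ 4.09) = 1 − Φ(4.09/√t) = 1 − Φ(4.09/√7.19) = 1 − Φ(1.5253) ≈ 0.06359. Doubling: P(τ_{4.09} ≤ 7.19) ≈ 2 · 0.06359 = 0.12718 ≈ 0.1272.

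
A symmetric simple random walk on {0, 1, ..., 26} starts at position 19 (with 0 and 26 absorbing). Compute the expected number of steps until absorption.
E[τ | X_0 = 19] = 133

Let v_k = E[τ | X_0 = k]. Boundary: v_0 = v_26 = 0. Recurrence: v_k = 1 + (v_{k-1} + v_{k+1})/2 for 1 ≤ k ≤ 25. The particular solution to v_k − (v_{k-1} + v_{k+1})/2 = 1 is v_k = −k^2. Adding homogeneous solution A + B k and matching boundaries gives v_k = k (26 − k). Substituting k = 19: v_19 = 19 · 7 = 133.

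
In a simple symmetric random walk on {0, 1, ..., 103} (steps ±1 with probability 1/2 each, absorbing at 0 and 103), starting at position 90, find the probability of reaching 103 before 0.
P(hit 103 before 0) = 90/103

Let u_k = P(hit 103 before 0 | start at k). Then u_0 = 0, u_103 = 1, and u_k = u_{k-1}/2 + u_{k+1}/2 for 1 ≤ k ≤ 102. This harmonic recurrence is solved by u_k = k/103, giving u_90 = 90/103.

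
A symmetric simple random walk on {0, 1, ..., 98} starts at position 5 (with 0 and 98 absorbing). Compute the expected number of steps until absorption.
E[τ | X_0 = 5] = 465

Let v_k = E[τ | X_0 = k]. Boundary: v_0 = v_98 = 0. Recurrence: v_k = 1 + (v_{k-1} + v_{k+1})/2 for 1 ≤ k ≤ 97. The particular solution to v_k − (v_{k-1} + v_{k+1})/2 = 1 is v_k = −k^2. Adding homogeneous solution A + B k and matching boundaries gives v_k = k (98 − k). Substituting k = 5: v_5 = 5 · 93 = 465.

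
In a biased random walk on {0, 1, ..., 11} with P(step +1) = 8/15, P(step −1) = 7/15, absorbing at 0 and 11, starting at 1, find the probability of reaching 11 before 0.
P(hit 11 before 0) = (1 − (7/8)^1) / (1 − (7/8)^11) = 1073741824/6612607849

Let u_k denote P(reach 11 before 0 | start at k). Boundary: u_0 = 0, u_11 = 1. Recurrence: u_k = 8/15·u_{k+1} + 7/15·u_{k-1} for 1 ≤ k ≤ 10. Try u_k = A + B·r^k with r = q/p = (7/15)/(8/15) = 7/8. Substitution satisfies the recurrence; boundary conditions give:
  u_k = (1 − r^k) / (1 − r^N) = (1 − (7/8)^1) / (1 − (7/8)^11) = 1073741824/6612607849.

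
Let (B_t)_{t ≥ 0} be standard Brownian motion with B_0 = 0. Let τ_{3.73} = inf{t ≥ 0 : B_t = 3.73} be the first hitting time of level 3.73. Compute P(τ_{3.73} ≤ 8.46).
P(τ_{3.73} ≤ 8.46) = 2(1 − Φ(3.73/√8.46)) = 2(1 − Φ(1.2824)) ≈ 0.1997

By the reflection principle for standard BM, P(τ_b ≤ t) = 2 · P(B_t ≥ b). Since B_t ~ N(0, t), P(B_t ≥ 3.73) = 1 − Φ(3.73/√t) = 1 − Φ(3.73/√8.46) = 1 − Φ(1.2824) ≈ 0.09985. Doubling: P(τ_{3.73} ≤ 8.46) ≈ 2 · 0.09985 = 0.19970 ≈ 0.1997.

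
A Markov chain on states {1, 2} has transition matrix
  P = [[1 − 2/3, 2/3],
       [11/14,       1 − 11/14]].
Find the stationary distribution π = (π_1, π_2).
π_1 = 33/61, π_2 = 28/61

Solve πP = π with π_1 + π_2 = 1. From πP = π: π_1 · (1 − 2/3) + π_2 · 11/14 = π_1 ⇒ π_2 · 11/14 = π_1 · 2/3 ⇒ π_2/π_1 = (2/3)/(11/14) = 28/33. Together with π_1 + π_2 = 1:
  π_1 = (11/14)/(2/3 + 11/14) = (11/14)/(61/42) = 33/61,
  π_2 = (2/3)/(2/3 + 11/14) = (2/3)/(61/42) = 28/61.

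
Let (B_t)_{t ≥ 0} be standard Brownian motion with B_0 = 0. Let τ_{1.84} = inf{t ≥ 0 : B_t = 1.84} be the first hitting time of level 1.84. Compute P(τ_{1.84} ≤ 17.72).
P(τ_{1.84} ≤ 17.72) = 2(1 − Φ(1.84/√17.72)) = 2(1 − Φ(0.4371)) ≈ 0.6620

By the reflection principle for standard BM, P(τ_b ≤ t) = 2 · P(B_t ≥ b). Since B_t ~ N(0, t), P(B_t ≥ 1.84) = 1 − Φ(1.84/√t) = 1 − Φ(1.84/√17.72) = 1 − Φ(0.4371) ≈ 0.33102. Doubling: P(τ_{1.84} ≤ 17.72) ≈ 2 · 0.33102 = 0.66204 ≈ 0.6620.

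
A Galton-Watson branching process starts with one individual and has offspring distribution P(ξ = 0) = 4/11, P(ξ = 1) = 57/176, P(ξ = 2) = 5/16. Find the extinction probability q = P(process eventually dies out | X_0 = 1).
q = 1

Mean offspring μ = 0·4/11 + 1·57/176 + 2·5/16 = 167/176 ≤ 1. For μ ≤ 1 with offspring not concentrated at 1, the Galton-Watson process goes extinct almost surely, so q = 1.
(Algebraic check: The pgf is f(s) = 4/11 + 57/176·s + 5/16·s². The extinction probability q is the smallest fixed point of f in [0, 1]. Setting s = f(s):
  5/16·s² + (57/176 − 1)·s + 4/11 = 0
  5/16·s² − (4/11 + 5/16)·s + 4/11 = 0
which factors as (s − 1)·(5/16·s − 4/11) = 0, giving roots s = 1 and s = (4/11)/(5/16) = 64/55. Since 64/55 ≥ 1, the smallest root in [0, 1] is s = 1.)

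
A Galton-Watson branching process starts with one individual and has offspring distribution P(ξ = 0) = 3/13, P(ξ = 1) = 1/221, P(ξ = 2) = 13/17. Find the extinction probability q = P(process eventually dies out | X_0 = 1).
q = 51/169

The pgf is f(s) = 3/13 + 1/221·s + 13/17·s². The extinction probability q is the smallest fixed point of f in [0, 1]. Setting s = f(s):
  13/17·s² + (1/221 − 1)·s + 3/13 = 0
  13/17·s² − (3/13 + 13/17)·s + 3/13 = 0
which factors as (s − 1)·(13/17·s − 3/13) = 0, giving roots s = 1 and s = (3/13)/(13/17) = 51/169.
Mean offspring μ = 1/221 + 2·13/17 = 339/221 > 1 (supercritical), so q < 1. The extinction probability is the smaller root: q = (3/13)/(13/17) = 51/169.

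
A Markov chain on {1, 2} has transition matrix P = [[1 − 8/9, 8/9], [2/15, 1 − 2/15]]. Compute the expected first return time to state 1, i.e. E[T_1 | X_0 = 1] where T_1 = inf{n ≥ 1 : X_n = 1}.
E[T_1 | X_0 = 1] = 1/π_1 = 23/3

For an irreducible recurrent Markov chain with stationary distribution π, E[T_i | X_0 = i] = 1/π_i (Kac's formula). Here π_1 = (2/15)/(8/9 + 2/15) = (2/15)/(46/45) = 3/23, so E[T_1 | X_0 = 1] = 1/π_1 = (8/9 + 2/15)/(2/15) = (46/45)/(2/15) = 23/3.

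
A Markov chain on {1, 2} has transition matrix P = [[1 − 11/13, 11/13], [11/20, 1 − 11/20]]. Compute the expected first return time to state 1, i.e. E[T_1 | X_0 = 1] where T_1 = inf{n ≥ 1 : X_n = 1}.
E[T_1 | X_0 = 1] = 1/π_1 = 33/13

For an irreducible recurrent Markov chain with stationary distribution π, E[T_i | X_0 = i] = 1/π_i (Kac's formula). Here π_1 = (11/20)/(11/13 + 11/20) = (11/20)/(363/260) = 13/33, so E[T_1 | X_0 = 1] = 1/π_1 = (11/13 + 11/20)/(11/20) = (363/260)/(11/20) = 33/13.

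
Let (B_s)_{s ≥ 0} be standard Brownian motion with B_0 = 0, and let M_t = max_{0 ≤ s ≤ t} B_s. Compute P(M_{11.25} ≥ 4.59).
P(M_{11.25} ≥ 4.59) = 2·P(B_{11.25} ≥ 4.59) = 2(1 − Φ(4.59/√11.25)) ≈ 0.1712

By the reflection principle for Brownian motion, P(M_t ≥ a) = 2 · P(B_t ≥ a) for a ≥ 0. Since B_t ~ N(0, t), P(B_t ≥ 4.59) = 1 − Φ(4.59/√t) = 1 − Φ(4.59/√11.25) = 1 − Φ(1.3685). So
  P(M_{11.25} ≥ 4.59) = 2(1 − Φ(1.3685)) ≈ 0.1712.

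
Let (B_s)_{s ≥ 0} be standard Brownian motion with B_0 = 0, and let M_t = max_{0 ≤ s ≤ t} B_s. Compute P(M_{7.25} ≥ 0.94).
P(M_{7.25} ≥ 0.94) = 2·P(B_{7.25} ≥ 0.94) = 2(1 − Φ(0.94/√7.25)) ≈ 0.7270

By the reflection principle for Brownian motion, P(M_t ≥ a) = 2 · P(B_t ≥ a) for a ≥ 0. Since B_t ~ N(0, t), P(B_t ≥ 0.94) = 1 − Φ(0.94/√t) = 1 − Φ(0.94/√7.25) = 1 − Φ(0.3491). So
  P(M_{7.25} ≥ 0.94) = 2(1 − Φ(0.3491)) ≈ 0.7270.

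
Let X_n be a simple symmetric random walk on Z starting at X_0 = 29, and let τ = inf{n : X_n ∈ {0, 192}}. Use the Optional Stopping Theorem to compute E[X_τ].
E[X_τ] = 29

X_n is a martingale and τ is a bounded-mean stopping time (indeed τ is finite a.s. with bounded expectation since the walk is in a bounded region). By the OST, E[X_τ] = E[X_0] = 29. Equivalently: E[X_τ] = 192 · P(hit 192 first) + 0 · P(hit 0 first) = 192 · (29/192) = 29.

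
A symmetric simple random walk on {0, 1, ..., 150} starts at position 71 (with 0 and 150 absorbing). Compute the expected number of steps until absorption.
E[τ | X_0 = 71] = 5609

Let v_k = E[τ | X_0 = k]. Boundary: v_0 = v_150 = 0. Recurrence: v_k = 1 + (v_{k-1} + v_{k+1})/2 for 1 ≤ k ≤ 149. The particular solution to v_k − (v_{k-1} + v_{k+1})/2 = 1 is v_k = −k^2. Adding homogeneous solution A + B k and matching boundaries gives v_k = k (150 − k). Substituting k = 71: v_71 = 71 · 79 = 5609.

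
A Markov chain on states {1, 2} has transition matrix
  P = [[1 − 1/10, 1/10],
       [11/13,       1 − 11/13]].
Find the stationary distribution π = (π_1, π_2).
π_1 = 110/123, π_2 = 13/123

Solve πP = π with π_1 + π_2 = 1. From πP = π: π_1 · (1 − 1/10) + π_2 · 11/13 = π_1 ⇒ π_2 · 11/13 = π_1 · 1/10 ⇒ π_2/π_1 = (1/10)/(11/13) = 13/110. Together with π_1 + π_2 = 1:
  π_1 = (11/13)/(1/10 + 11/13) = (11/13)/(123/130) = 110/123,
  π_2 = (1/10)/(1/10 + 11/13) = (1/10)/(123/130) = 13/123.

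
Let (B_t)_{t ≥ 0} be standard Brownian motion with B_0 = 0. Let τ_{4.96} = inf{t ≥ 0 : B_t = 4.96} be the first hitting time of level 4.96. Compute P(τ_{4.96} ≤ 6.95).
P(τ_{4.96} ≤ 6.95) = 2(1 − Φ(4.96/√6.95)) = 2(1 − Φ(1.8814)) ≈ 0.0599

By the reflection principle for standard BM, P(τ_b ≤ t) = 2 · P(B_t ≥ b). Since B_t ~ N(0, t), P(B_t ≥ 4.96) = 1 − Φ(4.96/√t) = 1 − Φ(4.96/√6.95) = 1 − Φ(1.8814) ≈ 0.02996. Doubling: P(τ_{4.96} ≤ 6.95) ≈ 2 · 0.02996 = 0.05992 ≈ 0.0599.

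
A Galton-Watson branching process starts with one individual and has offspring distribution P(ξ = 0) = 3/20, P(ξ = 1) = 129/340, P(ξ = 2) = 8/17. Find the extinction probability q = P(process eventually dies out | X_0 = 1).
q = 51/160

The pgf is f(s) = 3/20 + 129/340·s + 8/17·s². The extinction probability q is the smallest fixed point of f in [0, 1]. Setting s = f(s):
  8/17·s² + (129/340 − 1)·s + 3/20 = 0
  8/17·s² − (3/20 + 8/17)·s + 3/20 = 0
which factors as (s − 1)·(8/17·s − 3/20) = 0, giving roots s = 1 and s = (3/20)/(8/17) = 51/160.
Mean offspring μ = 129/340 + 2·8/17 = 449/340 > 1 (supercritical), so q < 1. The extinction probability is the smaller root: q = (3/20)/(8/17) = 51/160.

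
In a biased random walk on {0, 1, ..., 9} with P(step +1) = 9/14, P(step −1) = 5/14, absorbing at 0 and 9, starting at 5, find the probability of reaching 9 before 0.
P(hit 9 before 0) = (1 − (5/9)^5) / (1 − (5/9)^9) = 91729341/96366841

Let u_k denote P(reach 9 before 0 | start at k). Boundary: u_0 = 0, u_9 = 1. Recurrence: u_k = 9/14·u_{k+1} + 5/14·u_{k-1} for 1 ≤ k ≤ 8. Try u_k = A + B·r^k with r = q/p = (5/14)/(9/14) = 5/9. Substitution satisfies the recurrence; boundary conditions give:
  u_k = (1 − r^k) / (1 − r^N) = (1 − (5/9)^5) / (1 − (5/9)^9) = 91729341/96366841.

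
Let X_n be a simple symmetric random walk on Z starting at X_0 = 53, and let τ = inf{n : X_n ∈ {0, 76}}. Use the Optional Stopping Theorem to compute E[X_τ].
E[X_τ] = 53

X_n is a martingale and τ is a bounded-mean stopping time (indeed τ is finite a.s. with bounded expectation since the walk is in a bounded region). By the OST, E[X_τ] = E[X_0] = 53. Equivalently: E[X_τ] = 76 · P(hit 76 first) + 0 · P(hit 0 first) = 76 · (53/76) = 53.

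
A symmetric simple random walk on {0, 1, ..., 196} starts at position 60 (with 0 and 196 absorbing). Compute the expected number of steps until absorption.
E[τ | X_0 = 60] = 8160

Let v_k = E[τ | X_0 = k]. Boundary: v_0 = v_196 = 0. Recurrence: v_k = 1 + (v_{k-1} + v_{k+1})/2 for 1 ≤ k ≤ 195. The particular solution to v_k − (v_{k-1} + v_{k+1})/2 = 1 is v_k = −k^2. Adding homogeneous solution A + B k and matching boundaries gives v_k = k (196 − k). Substituting k = 60: v_60 = 60 · 136 = 8160.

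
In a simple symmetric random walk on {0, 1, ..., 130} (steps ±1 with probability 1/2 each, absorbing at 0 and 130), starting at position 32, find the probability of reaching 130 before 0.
P(hit 130 before 0) = 32/130 = 16/65

Let u_k = P(hit 130 before 0 | start at k). Then u_0 = 0, u_130 = 1, and u_k = u_{k-1}/2 + u_{k+1}/2 for 1 ≤ k ≤ 129. This harmonic recurrence is solved by u_k = k/130, giving u_32 = 32/130 = 16/65.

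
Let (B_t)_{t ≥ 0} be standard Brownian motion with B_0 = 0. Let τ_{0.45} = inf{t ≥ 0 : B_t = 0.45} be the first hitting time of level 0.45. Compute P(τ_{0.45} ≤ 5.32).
P(τ_{0.45} ≤ 5.32) = 2(1 − Φ(0.45/√5.32)) = 2(1 − Φ(0.1951)) ≈ 0.8453

By the reflection principle for standard BM, P(τ_b ≤ t) = 2 · P(B_t ≥ b). Since B_t ~ N(0, t), P(B_t ≥ 0.45) = 1 − Φ(0.45/√t) = 1 − Φ(0.45/√5.32) = 1 − Φ(0.1951) ≈ 0.42266. Doubling: P(τ_{0.45} ≤ 5.32) ≈ 2 · 0.42266 = 0.84532 ≈ 0.8453.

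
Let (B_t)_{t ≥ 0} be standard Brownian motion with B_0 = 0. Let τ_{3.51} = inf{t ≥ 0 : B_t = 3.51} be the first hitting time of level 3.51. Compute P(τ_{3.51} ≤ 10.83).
P(τ_{3.51} ≤ 10.83) = 2(1 − Φ(3.51/√10.83)) = 2(1 − Φ(1.0666)) ≈ 0.2862

By the reflection principle for standard BM, P(τ_b ≤ t) = 2 · P(B_t ≥ b). Since B_t ~ N(0, t), P(B_t ≥ 3.51) = 1 − Φ(3.51/√t) = 1 − Φ(3.51/√10.83) = 1 − Φ(1.0666) ≈ 0.14308. Doubling: P(τ_{3.51} ≤ 10.83) ≈ 2 · 0.14308 = 0.28616 ≈ 0.2862.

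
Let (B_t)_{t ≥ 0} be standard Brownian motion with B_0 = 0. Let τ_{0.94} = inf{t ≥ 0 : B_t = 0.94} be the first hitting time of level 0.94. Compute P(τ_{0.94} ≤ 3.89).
P(τ_{0.94} ≤ 3.89) = 2(1 − Φ(0.94/√3.89)) = 2(1 − Φ(0.4766)) ≈ 0.6336

By the reflection principle for standard BM, P(τ_b ≤ t) = 2 · P(B_t ≥ b). Since B_t ~ N(0, t), P(B_t ≥ 0.94) = 1 − Φ(0.94/√t) = 1 − Φ(0.94/√3.89) = 1 − Φ(0.4766) ≈ 0.31682. Doubling: P(τ_{0.94} ≤ 3.89) ≈ 2 · 0.31682 = 0.63364 ≈ 0.6336.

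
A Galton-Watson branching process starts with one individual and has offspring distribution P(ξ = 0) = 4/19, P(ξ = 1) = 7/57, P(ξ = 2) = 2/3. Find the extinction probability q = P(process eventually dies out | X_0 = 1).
q = 6/19

The pgf is f(s) = 4/19 + 7/57·s + 2/3·s². The extinction probability q is the smallest fixed point of f in [0, 1]. Setting s = f(s):
  2/3·s² + (7/57 − 1)·s + 4/19 = 0
  2/3·s² − (4/19 + 2/3)·s + 4/19 = 0
which factors as (s − 1)·(2/3·s − 4/19) = 0, giving roots s = 1 and s = (4/19)/(2/3) = 6/19.
Mean offspring μ = 7/57 + 2·2/3 = 83/57 > 1 (supercritical), so q < 1. The extinction probability is the smaller root: q = (4/19)/(2/3) = 6/19.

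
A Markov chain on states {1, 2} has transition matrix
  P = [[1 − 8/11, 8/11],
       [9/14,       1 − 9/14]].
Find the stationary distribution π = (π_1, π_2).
π_1 = 99/211, π_2 = 112/211

Solve πP = π with π_1 + π_2 = 1. From πP = π: π_1 · (1 − 8/11) + π_2 · 9/14 = π_1 ⇒ π_2 · 9/14 = π_1 · 8/11 ⇒ π_2/π_1 = (8/11)/(9/14) = 112/99. Together with π_1 + π_2 = 1:
  π_1 = (9/14)/(8/11 + 9/14) = (9/14)/(211/154) = 99/211,
  π_2 = (8/11)/(8/11 + 9/14) = (8/11)/(211/154) = 112/211.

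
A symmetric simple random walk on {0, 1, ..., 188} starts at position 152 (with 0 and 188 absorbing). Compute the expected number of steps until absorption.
E[τ | X_0 = 152] = 5472

Let v_k = E[τ | X_0 = k]. Boundary: v_0 = v_188 = 0. Recurrence: v_k = 1 + (v_{k-1} + v_{k+1})/2 for 1 ≤ k ≤ 187. The particular solution to v_k − (v_{k-1} + v_{k+1})/2 = 1 is v_k = −k^2. Adding homogeneous solution A + B k and matching boundaries gives v_k = k (188 − k). Substituting k = 152: v_152 = 152 · 36 = 5472.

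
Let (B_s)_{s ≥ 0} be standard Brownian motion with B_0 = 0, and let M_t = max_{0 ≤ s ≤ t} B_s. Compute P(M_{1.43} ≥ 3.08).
P(M_{1.43} ≥ 3.08) = 2·P(B_{1.43} ≥ 3.08) = 2(1 − Φ(3.08/√1.43)) ≈ 0.0100

By the reflection principle for Brownian motion, P(M_t ≥ a) = 2 · P(B_t ≥ a) for a ≥ 0. Since B_t ~ N(0, t), P(B_t ≥ 3.08) = 1 − Φ(3.08/√t) = 1 − Φ(3.08/√1.43) = 1 − Φ(2.5756). So
  P(M_{1.43} ≥ 3.08) = 2(1 − Φ(2.5756)) ≈ 0.0100.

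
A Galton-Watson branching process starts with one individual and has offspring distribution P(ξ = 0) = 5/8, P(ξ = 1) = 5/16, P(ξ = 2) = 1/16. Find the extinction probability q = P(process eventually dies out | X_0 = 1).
q = 1

Mean offspring μ = 0·5/8 + 1·5/16 + 2·1/16 = 7/16 ≤ 1. For μ ≤ 1 with offspring not concentrated at 1, the Galton-Watson process goes extinct almost surely, so q = 1.
(Algebraic check: The pgf is f(s) = 5/8 + 5/16·s + 1/16·s². The extinction probability q is the smallest fixed point of f in [0, 1]. Setting s = f(s):
  1/16·s² + (5/16 − 1)·s + 5/8 = 0
  1/16·s² − (5/8 + 1/16)·s + 5/8 = 0
which factors as (s − 1)·(1/16·s − 5/8) = 0, giving roots s = 1 and s = (5/8)/(1/16) = 10. Since 10 ≥ 1, the smallest root in [0, 1] is s = 1.)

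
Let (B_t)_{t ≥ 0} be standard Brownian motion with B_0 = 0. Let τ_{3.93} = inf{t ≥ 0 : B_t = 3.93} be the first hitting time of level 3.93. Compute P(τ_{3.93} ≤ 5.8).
P(τ_{3.93} ≤ 5.8) = 2(1 − Φ(3.93/√5.8)) = 2(1 − Φ(1.6318)) ≈ 0.1027

By the reflection principle for standard BM, P(τ_b ≤ t) = 2 · P(B_t ≥ b). Since B_t ~ N(0, t), P(B_t ≥ 3.93) = 1 − Φ(3.93/√t) = 1 − Φ(3.93/√5.8) = 1 − Φ(1.6318) ≈ 0.05136. Doubling: P(τ_{3.93} ≤ 5.8) ≈ 2 · 0.05136 = 0.10272 ≈ 0.1027.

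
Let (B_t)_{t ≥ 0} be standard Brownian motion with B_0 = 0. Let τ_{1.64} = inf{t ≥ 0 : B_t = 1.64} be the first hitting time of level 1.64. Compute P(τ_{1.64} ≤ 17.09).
P(τ_{1.64} ≤ 17.09) = 2(1 − Φ(1.64/√17.09)) = 2(1 − Φ(0.3967)) ≈ 0.6916

By the reflection principle for standard BM, P(τ_b ≤ t) = 2 · P(B_t ≥ b). Since B_t ~ N(0, t), P(B_t ≥ 1.64) = 1 − Φ(1.64/√t) = 1 − Φ(1.64/√17.09) = 1 − Φ(0.3967) ≈ 0.34579. Doubling: P(τ_{1.64} ≤ 17.09) ≈ 2 · 0.34579 = 0.69158 ≈ 0.6916.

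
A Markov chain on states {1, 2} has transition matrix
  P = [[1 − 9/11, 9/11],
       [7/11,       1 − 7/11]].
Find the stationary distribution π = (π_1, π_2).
π_1 = 7/16, π_2 = 9/16

Solve πP = π with π_1 + π_2 = 1. From πP = π: π_1 · (1 − 9/11) + π_2 · 7/11 = π_1 ⇒ π_2 · 7/11 = π_1 · 9/11 ⇒ π_2/π_1 = (9/11)/(7/11) = 9/7. Together with π_1 + π_2 = 1:
  π_1 = (7/11)/(9/11 + 7/11) = (7/11)/(16/11) = 7/16,
  π_2 = (9/11)/(9/11 + 7/11) = (9/11)/(16/11) = 9/16.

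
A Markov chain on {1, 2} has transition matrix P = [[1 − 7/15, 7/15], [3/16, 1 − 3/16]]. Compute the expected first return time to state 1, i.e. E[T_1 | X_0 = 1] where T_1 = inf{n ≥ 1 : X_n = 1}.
E[T_1 | X_0 = 1] = 1/π_1 = 157/45

For an irreducible recurrent Markov chain with stationary distribution π, E[T_i | X_0 = i] = 1/π_i (Kac's formula). Here π_1 = (3/16)/(7/15 + 3/16) = (3/16)/(157/240) = 45/157, so E[T_1 | X_0 = 1] = 1/π_1 = (7/15 + 3/16)/(3/16) = (157/240)/(3/16) = 157/45.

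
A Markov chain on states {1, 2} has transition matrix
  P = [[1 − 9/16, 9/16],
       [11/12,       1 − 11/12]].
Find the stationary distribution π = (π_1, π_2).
π_1 = 44/71, π_2 = 27/71

Solve πP = π with π_1 + π_2 = 1. From πP = π: π_1 · (1 − 9/16) + π_2 · 11/12 = π_1 ⇒ π_2 · 11/12 = π_1 · 9/16 ⇒ π_2/π_1 = (9/16)/(11/12) = 27/44. Together with π_1 + π_2 = 1:
  π_1 = (11/12)/(9/16 + 11/12) = (11/12)/(71/48) = 44/71,
  π_2 = (9/16)/(9/16 + 11/12) = (9/16)/(71/48) = 27/71.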